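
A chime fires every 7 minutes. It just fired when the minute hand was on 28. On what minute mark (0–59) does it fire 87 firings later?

37

87·7 = 609.
Dividing 609 by 60 gives quotient 10 and remainder 9.
(28 + 9) mod 60 = 37.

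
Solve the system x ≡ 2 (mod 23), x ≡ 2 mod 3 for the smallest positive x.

x ≡ 2 (mod 3) gives x ∈ {2}.
The first of these with x mod 23 = 2 is 2.

2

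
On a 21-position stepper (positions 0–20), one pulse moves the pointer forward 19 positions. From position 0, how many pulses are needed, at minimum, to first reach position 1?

10

19·10 = 190 = 9·21 + 1, so 19⁻¹ ≡ 10 (mod 21).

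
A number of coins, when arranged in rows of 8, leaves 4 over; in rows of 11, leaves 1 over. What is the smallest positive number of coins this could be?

x ≡ 4 (mod 8) gives x ∈ {4, 12}.
The first of these with x mod 11 = 1 is 12.

12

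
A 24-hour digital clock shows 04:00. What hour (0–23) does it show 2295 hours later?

19

Dividing 2295 by 24 gives quotient 95 and remainder 15.
(4 + 15) mod 24 = 19.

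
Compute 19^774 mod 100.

Square-and-reduce mod 100: 19^1≡19, 19^2≡61, 19^4≡21, 19^8≡41, 19^16≡81, 19^32≡61, 19^64≡21, 19^128≡41, 19^256≡81, 19^512≡61.
Since 774 = 2 + 4 + 256 + 512 in binary, 19^774 ≡ 61·21·81·61 ≡ 21 (mod 100).

21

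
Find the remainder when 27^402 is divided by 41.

32

By repeated squaring mod 41: 27^1≡27, 27^2≡32, 27^4≡40, 27^8≡1, 27^16≡1, 27^32≡1, 27^64≡1, 27^128≡1, 27^256≡1.
Since 402 = 2 + 16 + 128 + 256 in binary, 27^402 ≡ 32·1·1·1 ≡ 32 (mod 41).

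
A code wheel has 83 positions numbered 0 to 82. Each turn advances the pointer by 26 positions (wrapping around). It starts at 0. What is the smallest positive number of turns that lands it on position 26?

26⁻¹ ≡ 16 (mod 83) because 26·16 = 416 = 5·83 + 1.
So x ≡ 16·26 = 416 ≡ 1 (mod 83).
Check: 26·1 = 26 = 0·83 + 26.

1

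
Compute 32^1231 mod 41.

9

Successive squares of 32 mod 41: 32^1≡32, 32^2≡40, 32^4≡1, 32^8≡1, 32^16≡1, 32^32≡1, 32^64≡1, 32^128≡1, 32^256≡1, 32^512≡1, 32^1024≡1.
1231 = 1 + 2 + 4 + 8 + 64 + 128 + 1024, so 32^1231 ≡ 32·40·1·1·1·1·1 ≡ 9 (mod 41).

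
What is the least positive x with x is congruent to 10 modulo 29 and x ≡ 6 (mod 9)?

213

x ≡ 6 (mod 9) gives x ∈ {6, 15, 24, 33, 42, 51, 60, 69, …}.
The first of these with x mod 29 = 10 is 213.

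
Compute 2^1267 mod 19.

Square-and-reduce mod 19: 2^1≡2, 2^2≡4, 2^4≡16, 2^8≡9, 2^16≡5, 2^32≡6, 2^64≡17, 2^128≡4, 2^256≡16, 2^512≡9, 2^1024≡5.
1267 = 1 + 2 + 16 + 32 + 64 + 128 + 1024, so 2^1267 ≡ 2·4·5·6·17·4·5 ≡ 14 (mod 19).

14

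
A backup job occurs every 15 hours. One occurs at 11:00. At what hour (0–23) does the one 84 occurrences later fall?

23

84·15 = 1260.
1260 mod 24 = 12 (since 52·24 = 1248).
(11 + 12) mod 24 = 23.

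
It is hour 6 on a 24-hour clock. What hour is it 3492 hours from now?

18

3492 mod 24 = 12 (since 145·24 = 3480).
(6 + 12) mod 24 = 18.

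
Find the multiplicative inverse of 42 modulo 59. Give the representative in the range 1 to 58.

52

59 = 1·42 + 17
42 = 2·17 + 8
17 = 2·8 + 1
8 = 8·1 + 0
Back-substituting gives 42·52 ≡ 1 (mod 59).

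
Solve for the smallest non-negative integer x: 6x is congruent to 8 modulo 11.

The inverse of 6 mod 11 is 2 (since 6·2 = 12 ≡ 1).
So x ≡ 2·8 = 16 ≡ 5 (mod 11).

5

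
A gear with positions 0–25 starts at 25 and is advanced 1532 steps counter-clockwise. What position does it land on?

1532 − 58·26 = 24, so 1532 ≡ 24 (mod 26).
(25 − 24) mod 26 = 1.

1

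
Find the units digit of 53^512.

The units digit of 53^n cycles with period 4: 3, 9, 7, 1, …
512 leaves remainder 0 on division by 4, so 53^512 ends in 1.

1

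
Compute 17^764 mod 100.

21

Successive squares of 17 mod 100: 17^1≡17, 17^2≡89, 17^4≡21, 17^8≡41, 17^16≡81, 17^32≡61, 17^64≡21, 17^128≡41, 17^256≡81, 17^512≡61.
Since 764 = 4 + 8 + 16 + 32 + 64 + 128 + 512 in binary, 17^764 ≡ 21·41·81·61·21·41·61 ≡ 21 (mod 100).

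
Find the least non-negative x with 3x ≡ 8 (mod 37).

15

The inverse of 3 mod 37 is 25 (since 3·25 = 75 ≡ 1).
Multiplying both sides by 25: x ≡ 25·8 = 200 ≡ 15 (mod 37).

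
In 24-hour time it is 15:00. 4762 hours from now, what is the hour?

1

4762 = 198·24 + 10, so 4762 mod 24 = 10.
(15 + 10) mod 24 = 1.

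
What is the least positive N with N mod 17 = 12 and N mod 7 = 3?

Since 7·5 ≡ 1 (mod 17), take x = 3 + 7·((12−3)·5 mod 17) = 3 + 7·11 = 80.
Check: 80 mod 17 = 12, 80 mod 7 = 3.

80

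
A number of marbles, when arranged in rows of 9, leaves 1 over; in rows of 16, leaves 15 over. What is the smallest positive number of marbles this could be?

127

Since 16·4 ≡ 1 (mod 9), take x = 15 + 16·((1−15)·4 mod 9) = 15 + 16·7 = 127.
Check: 127 mod 9 = 1, 127 mod 16 = 15.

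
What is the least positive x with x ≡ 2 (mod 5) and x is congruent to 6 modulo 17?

x ≡ 2 (mod 5) gives x ∈ {2, 7, 12, 17, 22, 27, 32, 37, …}.
The first of these with x mod 17 = 6 is 57.

57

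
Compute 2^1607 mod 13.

7

Successive squares of 2 mod 13: 2^1≡2, 2^2≡4, 2^4≡3, 2^8≡9, 2^16≡3, 2^32≡9, 2^64≡3, 2^128≡9, 2^256≡3, 2^512≡9, 2^1024≡3.
Since 1607 = 1 + 2 + 4 + 64 + 512 + 1024 in binary, 2^1607 ≡ 2·4·3·3·9·3 ≡ 7 (mod 13).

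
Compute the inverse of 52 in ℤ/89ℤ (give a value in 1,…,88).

89 = 1·52 + 37
52 = 1·37 + 15
37 = 2·15 + 7
15 = 2·7 + 1
7 = 7·1 + 0
Back-substituting gives 52·12 ≡ 1 (mod 89).

12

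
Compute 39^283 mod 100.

Successive squares of 39 mod 100: 39^1≡39, 39^2≡21, 39^4≡41, 39^8≡81, 39^16≡61, 39^32≡21, 39^64≡41, 39^128≡81, 39^256≡61.
283 = 1 + 2 + 8 + 16 + 256, so 39^283 ≡ 39·21·81·61·61 ≡ 19 (mod 100).

19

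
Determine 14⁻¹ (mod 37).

37 = 2·14 + 9
14 = 1·9 + 5
9 = 1·5 + 4
5 = 1·4 + 1
4 = 4·1 + 0
Back-substituting gives 14·8 ≡ 1 (mod 37).

8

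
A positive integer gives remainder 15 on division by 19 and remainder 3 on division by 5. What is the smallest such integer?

x ≡ 3 (mod 5) gives x ∈ {3, 8, 13, 18, 23, 28, 33, 38, …}.
The first of these with x mod 19 = 15 is 53.

53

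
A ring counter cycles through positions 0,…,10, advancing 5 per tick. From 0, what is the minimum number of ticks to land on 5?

5⁻¹ ≡ 9 (mod 11) because 5·9 = 45 = 4·11 + 1.
Multiplying both sides by 9: x ≡ 9·5 = 45 ≡ 1 (mod 11).

1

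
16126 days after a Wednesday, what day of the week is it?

Monday

16126 = 2303·7 + 5, so 16126 mod 7 = 5.
Wednesday + 5 days → Monday.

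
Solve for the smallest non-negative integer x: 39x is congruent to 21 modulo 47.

15

The inverse of 39 mod 47 is 41 (since 39·41 = 1599 ≡ 1).
So x ≡ 41·21 = 861 ≡ 15 (mod 47).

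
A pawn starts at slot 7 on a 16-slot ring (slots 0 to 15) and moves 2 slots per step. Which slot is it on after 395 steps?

13

395·2 = 790.
790 mod 16 = 6 (since 49·16 = 784).
(7 + 6) mod 16 = 13.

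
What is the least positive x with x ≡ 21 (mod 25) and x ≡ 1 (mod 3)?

46

x ≡ 1 (mod 3) gives x ∈ {1, 4, 7, 10, 13, 16, 19, 22, …}.
The first of these with x mod 25 = 21 is 46.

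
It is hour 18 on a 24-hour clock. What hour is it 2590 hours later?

16

2590 mod 24 = 22 (since 107·24 = 2568).
(18 + 22) mod 24 = 16.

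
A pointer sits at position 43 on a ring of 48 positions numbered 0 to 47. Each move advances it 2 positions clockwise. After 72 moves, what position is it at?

43

72·2 = 144.
144 = 3·48 + 0, so 144 mod 48 = 0.
(43 + 0) mod 48 = 43.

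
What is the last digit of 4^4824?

6

The units digit of 4^n cycles with period 2: 4, 6, …
4824 leaves remainder 0 on division by 2, so 4^4824 ends in 6.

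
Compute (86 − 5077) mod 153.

58

5077 − 33·153 = 28, so 5077 ≡ 28 (mod 153).
(86 − 28) mod 153 = 58.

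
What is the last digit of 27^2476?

1

Powers of 7 mod 10 repeat with period 4: 7, 9, 3, 1.
2476 mod 4 = 0, so the last digit matches 7^4 = 1.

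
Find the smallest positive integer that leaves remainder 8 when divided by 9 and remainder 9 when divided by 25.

134

Since 25·4 ≡ 1 (mod 9), take x = 9 + 25·((8−9)·4 mod 9) = 9 + 25·5 = 134.
Check: 134 mod 9 = 8, 134 mod 25 = 9.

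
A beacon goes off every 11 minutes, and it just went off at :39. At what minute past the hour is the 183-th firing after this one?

183·11 = 2013.
2013 = 33·60 + 33, so 2013 mod 60 = 33.
(39 + 33) mod 60 = 12.

12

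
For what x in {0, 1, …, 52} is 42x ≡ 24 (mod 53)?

46

The inverse of 42 mod 53 is 24 (since 42·24 = 1008 ≡ 1).
So x ≡ 24·24 = 576 ≡ 46 (mod 53).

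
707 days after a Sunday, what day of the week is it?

Sunday

707 = 101·7 + 0, so 707 mod 7 = 0.
Sunday + 0 days → Sunday.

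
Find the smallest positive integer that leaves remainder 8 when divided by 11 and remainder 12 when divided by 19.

Since 19·7 ≡ 1 (mod 11), take x = 12 + 19·((8−12)·7 mod 11) = 12 + 19·5 = 107.
Check: 107 mod 11 = 8, 107 mod 19 = 12.

107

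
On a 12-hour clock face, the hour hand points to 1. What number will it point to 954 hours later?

954 − 79·12 = 6, so 954 ≡ 6 (mod 12).
1 + 6 → 7 on a 12-hour dial.

7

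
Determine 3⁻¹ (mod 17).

3·6 = 18 = 1·17 + 1, so 3⁻¹ ≡ 6 (mod 17).

6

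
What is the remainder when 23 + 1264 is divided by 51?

12

1264 mod 51 = 40 (since 24·51 = 1224).
(23 + 40) mod 51 = 12.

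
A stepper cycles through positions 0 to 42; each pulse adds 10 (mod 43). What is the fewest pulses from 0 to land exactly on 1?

13

43 = 4·10 + 3
10 = 3·3 + 1
3 = 3·1 + 0
Back-substituting gives 10·13 ≡ 1 (mod 43).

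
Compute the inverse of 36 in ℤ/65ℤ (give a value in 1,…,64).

56

65 = 1·36 + 29
36 = 1·29 + 7
29 = 4·7 + 1
7 = 7·1 + 0
Back-substituting gives 36·56 ≡ 1 (mod 65).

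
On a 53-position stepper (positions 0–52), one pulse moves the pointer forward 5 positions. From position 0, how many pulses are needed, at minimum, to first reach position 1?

53 = 10·5 + 3
5 = 1·3 + 2
3 = 1·2 + 1
2 = 2·1 + 0
Back-substituting gives 5·32 ≡ 1 (mod 53).

32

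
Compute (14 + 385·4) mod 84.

385·4 = 1540.
1540 = 18·84 + 28, so 1540 mod 84 = 28.
(14 + 28) mod 84 = 42.

42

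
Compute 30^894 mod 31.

By repeated squaring mod 31: 30^1≡30, 30^2≡1, 30^4≡1, 30^8≡1, 30^16≡1, 30^32≡1, 30^64≡1, 30^128≡1, 30^256≡1, 30^512≡1.
894 = 2 + 4 + 8 + 16 + 32 + 64 + 256 + 512, so 30^894 ≡ 1·1·1·1·1·1·1·1 ≡ 1 (mod 31).

1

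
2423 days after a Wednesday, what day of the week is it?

Dividing 2423 by 7 gives quotient 346 and remainder 1.
Wednesday + 1 day → Thursday.

Thursday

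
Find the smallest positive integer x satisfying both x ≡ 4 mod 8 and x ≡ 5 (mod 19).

Since 19·3 ≡ 1 (mod 8), take x = 5 + 19·((4−5)·3 mod 8) = 5 + 19·5 = 100.
Check: 100 mod 8 = 4, 100 mod 19 = 5.

100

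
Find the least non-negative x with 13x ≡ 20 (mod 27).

14

The inverse of 13 mod 27 is 25 (since 13·25 = 325 ≡ 1).
So x ≡ 25·20 = 500 ≡ 14 (mod 27).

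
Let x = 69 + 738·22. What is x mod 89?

738·22 = 16236.
16236 = 182·89 + 38, so 16236 mod 89 = 38.
(69 + 38) mod 89 = 18.

18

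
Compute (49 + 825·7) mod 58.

24

825·7 = 5775.
5775 mod 58 = 33 (since 99·58 = 5742).
(49 + 33) mod 58 = 24.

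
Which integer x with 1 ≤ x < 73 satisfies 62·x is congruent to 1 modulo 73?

53

62·53 = 3286 = 45·73 + 1, so 62⁻¹ ≡ 53 (mod 73).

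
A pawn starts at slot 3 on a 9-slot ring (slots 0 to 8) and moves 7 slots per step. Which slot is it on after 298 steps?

1

298·7 = 2086.
2086 mod 9 = 7 (since 231·9 = 2079).
(3 + 7) mod 9 = 1.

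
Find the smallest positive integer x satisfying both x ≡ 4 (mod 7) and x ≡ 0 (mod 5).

25

x ≡ 0 (mod 5) gives x ∈ {0, 5, 10, 15, 20, 25}.
The first of these with x mod 7 = 4 is 25.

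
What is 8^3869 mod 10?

Last digits of 8^n: 8, 4, 2, 6 (period 4).
3869 mod 4 = 1, so the last digit matches 8^1 = 8.

8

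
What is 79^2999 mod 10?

9

Last digits of 9^n: 9, 1 (period 2).
2999 mod 2 = 1, so the last digit matches 9^1 = 9.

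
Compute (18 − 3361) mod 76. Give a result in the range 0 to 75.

1

Dividing 3361 by 76 gives quotient 44 and remainder 17.
(18 − 17) mod 76 = 1.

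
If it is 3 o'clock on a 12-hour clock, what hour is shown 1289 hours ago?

Dividing 1289 by 12 gives quotient 107 and remainder 5.
3 − 5 → 10 on a 12-hour dial.

10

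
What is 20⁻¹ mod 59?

3

59 = 2·20 + 19
20 = 1·19 + 1
19 = 19·1 + 0
Back-substituting gives 20·3 ≡ 1 (mod 59).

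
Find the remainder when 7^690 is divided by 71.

By repeated squaring mod 71: 7^1≡7, 7^2≡49, 7^4≡58, 7^8≡27, 7^16≡19, 7^32≡6, 7^64≡36, 7^128≡18, 7^256≡40, 7^512≡38.
690 = 2 + 16 + 32 + 128 + 512, so 7^690 ≡ 49·19·6·18·38 ≡ 30 (mod 71).

30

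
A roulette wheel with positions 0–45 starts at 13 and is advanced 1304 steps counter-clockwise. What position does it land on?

1304 mod 46 = 16 (since 28·46 = 1288).
(13 − 16) mod 46 = 43.

43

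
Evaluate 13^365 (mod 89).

By repeated squaring mod 89: 13^1≡13, 13^2≡80, 13^4≡81, 13^8≡64, 13^16≡2, 13^32≡4, 13^64≡16, 13^128≡78, 13^256≡32.
Since 365 = 1 + 4 + 8 + 32 + 64 + 256 in binary, 13^365 ≡ 13·81·64·4·16·32 ≡ 19 (mod 89).

19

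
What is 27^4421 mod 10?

7

The units digit of 27^n cycles with period 4: 7, 9, 3, 1, …
4421 mod 4 = 1, so the last digit matches 7^1 = 7.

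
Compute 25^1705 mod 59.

36

Successive squares of 25 mod 59: 25^1≡25, 25^2≡35, 25^4≡45, 25^8≡19, 25^16≡7, 25^32≡49, 25^64≡41, 25^128≡29, 25^256≡15, 25^512≡48, 25^1024≡3.
1705 = 1 + 8 + 32 + 128 + 512 + 1024, so 25^1705 ≡ 25·19·49·29·48·3 ≡ 36 (mod 59).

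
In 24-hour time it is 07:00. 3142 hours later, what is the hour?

Dividing 3142 by 24 gives quotient 130 and remainder 22.
(7 + 22) mod 24 = 5.

5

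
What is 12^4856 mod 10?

6

Last digits of 2^n: 2, 4, 8, 6 (period 4).
4856 mod 4 = 0, so the last digit matches 2^4 = 6.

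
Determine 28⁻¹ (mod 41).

41 = 1·28 + 13
28 = 2·13 + 2
13 = 6·2 + 1
2 = 2·1 + 0
Back-substituting gives 28·22 ≡ 1 (mod 41).

22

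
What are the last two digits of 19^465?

By repeated squaring mod 100: 19^1≡19, 19^2≡61, 19^4≡21, 19^8≡41, 19^16≡81, 19^32≡61, 19^64≡21, 19^128≡41, 19^256≡81.
465 = 1 + 16 + 64 + 128 + 256, so 19^465 ≡ 19·81·21·41·81 ≡ 99 (mod 100).

99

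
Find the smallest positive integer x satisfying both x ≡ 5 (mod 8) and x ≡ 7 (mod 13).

x ≡ 5 (mod 8) gives x ∈ {5, 13, 21, 29, 37, 45, 53, 61, …}.
The first of these with x mod 13 = 7 is 85.

85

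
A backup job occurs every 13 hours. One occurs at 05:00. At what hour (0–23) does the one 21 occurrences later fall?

14

21·13 = 273.
273 = 11·24 + 9, so 273 mod 24 = 9.
(5 + 9) mod 24 = 14.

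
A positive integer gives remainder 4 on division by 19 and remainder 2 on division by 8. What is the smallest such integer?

Since 8·12 ≡ 1 (mod 19), take x = 2 + 8·((4−2)·12 mod 19) = 2 + 8·5 = 42.
Check: 42 mod 19 = 4, 42 mod 8 = 2.

42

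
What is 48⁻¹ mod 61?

14

48·14 = 672 = 11·61 + 1, so 48⁻¹ ≡ 14 (mod 61).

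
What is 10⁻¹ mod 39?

4

39 = 3·10 + 9
10 = 1·9 + 1
9 = 9·1 + 0
Back-substituting gives 10·4 ≡ 1 (mod 39).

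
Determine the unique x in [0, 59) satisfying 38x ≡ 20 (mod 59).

38⁻¹ ≡ 14 (mod 59) because 38·14 = 532 = 9·59 + 1.
Multiplying both sides by 14: x ≡ 14·20 = 280 ≡ 44 (mod 59).

44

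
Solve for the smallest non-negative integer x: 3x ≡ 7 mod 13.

11

The inverse of 3 mod 13 is 9 (since 3·9 = 27 ≡ 1).
Multiplying both sides by 9: x ≡ 9·7 = 63 ≡ 11 (mod 13).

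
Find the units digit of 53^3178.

Last digits of 3^n: 3, 9, 7, 1 (period 4).
3178 mod 4 = 2, so the last digit matches 3^2 = 9.

9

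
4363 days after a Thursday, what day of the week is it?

4363 = 623·7 + 2, so 4363 mod 7 = 2.
Thursday + 2 days → Saturday.

Saturday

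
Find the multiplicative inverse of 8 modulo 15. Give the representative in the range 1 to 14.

15 = 1·8 + 7
8 = 1·7 + 1
7 = 7·1 + 0
Back-substituting gives 8·2 ≡ 1 (mod 15).

2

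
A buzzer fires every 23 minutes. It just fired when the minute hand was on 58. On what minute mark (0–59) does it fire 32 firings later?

14

32·23 = 736.
736 = 12·60 + 16, so 736 mod 60 = 16.
(58 + 16) mod 60 = 14.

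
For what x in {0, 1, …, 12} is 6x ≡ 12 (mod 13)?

2

The inverse of 6 mod 13 is 11 (since 6·11 = 66 ≡ 1).
So x ≡ 11·12 = 132 ≡ 2 (mod 13).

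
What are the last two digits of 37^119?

Successive squares of 37 mod 100: 37^1≡37, 37^2≡69, 37^4≡61, 37^8≡21, 37^16≡41, 37^32≡81, 37^64≡61.
Since 119 = 1 + 2 + 4 + 16 + 32 + 64 in binary, 37^119 ≡ 37·69·61·41·81·61 ≡ 73 (mod 100).

73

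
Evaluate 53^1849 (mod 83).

80

Square-and-reduce mod 83: 53^1≡53, 53^2≡70, 53^4≡3, 53^8≡9, 53^16≡81, 53^32≡4, 53^64≡16, 53^128≡7, 53^256≡49, 53^512≡77, 53^1024≡36.
Since 1849 = 1 + 8 + 16 + 32 + 256 + 512 + 1024 in binary, 53^1849 ≡ 53·9·81·4·49·77·36 ≡ 80 (mod 83).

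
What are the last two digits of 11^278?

Successive squares of 11 mod 100: 11^1≡11, 11^2≡21, 11^4≡41, 11^8≡81, 11^16≡61, 11^32≡21, 11^64≡41, 11^128≡81, 11^256≡61.
278 = 2 + 4 + 16 + 256, so 11^278 ≡ 21·41·61·61 ≡ 81 (mod 100).

81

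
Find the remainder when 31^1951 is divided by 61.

By repeated squaring mod 61: 31^1≡31, 31^2≡46, 31^4≡42, 31^8≡56, 31^16≡25, 31^32≡15, 31^64≡42, 31^128≡56, 31^256≡25, 31^512≡15, 31^1024≡42.
Since 1951 = 1 + 2 + 4 + 8 + 16 + 128 + 256 + 512 + 1024 in binary, 31^1951 ≡ 31·46·42·56·25·56·25·15·42 ≡ 30 (mod 61).

30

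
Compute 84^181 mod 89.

79

By repeated squaring mod 89: 84^1≡84, 84^2≡25, 84^4≡2, 84^8≡4, 84^16≡16, 84^32≡78, 84^64≡32, 84^128≡45.
Since 181 = 1 + 4 + 16 + 32 + 128 in binary, 84^181 ≡ 84·2·16·78·45 ≡ 79 (mod 89).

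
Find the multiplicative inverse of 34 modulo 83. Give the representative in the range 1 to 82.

83 = 2·34 + 15
34 = 2·15 + 4
15 = 3·4 + 3
4 = 1·3 + 1
3 = 3·1 + 0
Back-substituting gives 34·22 ≡ 1 (mod 83).

22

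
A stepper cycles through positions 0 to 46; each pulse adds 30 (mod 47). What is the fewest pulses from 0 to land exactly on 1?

11

47 = 1·30 + 17
30 = 1·17 + 13
17 = 1·13 + 4
13 = 3·4 + 1
4 = 4·1 + 0
Back-substituting gives 30·11 ≡ 1 (mod 47).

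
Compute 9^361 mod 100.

By repeated squaring mod 100: 9^1≡9, 9^2≡81, 9^4≡61, 9^8≡21, 9^16≡41, 9^32≡81, 9^64≡61, 9^128≡21, 9^256≡41.
Since 361 = 1 + 8 + 32 + 64 + 256 in binary, 9^361 ≡ 9·21·81·61·41 ≡ 9 (mod 100).

9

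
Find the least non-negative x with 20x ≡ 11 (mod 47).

20⁻¹ ≡ 40 (mod 47) because 20·40 = 800 = 17·47 + 1.
So x ≡ 40·11 = 440 ≡ 17 (mod 47).

17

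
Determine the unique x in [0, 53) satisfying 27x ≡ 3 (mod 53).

6

27⁻¹ ≡ 2 (mod 53) because 27·2 = 54 = 1·53 + 1.
So x ≡ 2·3 = 6 ≡ 6 (mod 53).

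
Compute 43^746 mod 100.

Successive squares of 43 mod 100: 43^1≡43, 43^2≡49, 43^4≡1, 43^8≡1, 43^16≡1, 43^32≡1, 43^64≡1, 43^128≡1, 43^256≡1, 43^512≡1.
746 = 2 + 8 + 32 + 64 + 128 + 512, so 43^746 ≡ 49·1·1·1·1·1 ≡ 49 (mod 100).

49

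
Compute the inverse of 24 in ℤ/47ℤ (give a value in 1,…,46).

2

47 = 1·24 + 23
24 = 1·23 + 1
23 = 23·1 + 0
Back-substituting gives 24·2 ≡ 1 (mod 47).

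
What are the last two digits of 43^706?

By repeated squaring mod 100: 43^1≡43, 43^2≡49, 43^4≡1, 43^8≡1, 43^16≡1, 43^32≡1, 43^64≡1, 43^128≡1, 43^256≡1, 43^512≡1.
Since 706 = 2 + 64 + 128 + 512 in binary, 43^706 ≡ 49·1·1·1 ≡ 49 (mod 100).

49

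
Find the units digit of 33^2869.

3

Last digits of 3^n: 3, 9, 7, 1 (period 4).
2869 leaves remainder 1 on division by 4, so 33^2869 ends in 3.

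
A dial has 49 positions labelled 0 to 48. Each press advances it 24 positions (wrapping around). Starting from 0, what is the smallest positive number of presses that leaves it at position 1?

49 = 2·24 + 1
24 = 24·1 + 0
Back-substituting gives 24·47 ≡ 1 (mod 49).

47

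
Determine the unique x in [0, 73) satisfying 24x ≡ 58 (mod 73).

24⁻¹ ≡ 70 (mod 73) because 24·70 = 1680 = 23·73 + 1.
So x ≡ 70·58 = 4060 ≡ 45 (mod 73).

45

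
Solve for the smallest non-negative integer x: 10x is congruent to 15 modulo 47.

The inverse of 10 mod 47 is 33 (since 10·33 = 330 ≡ 1).
Multiplying both sides by 33: x ≡ 33·15 = 495 ≡ 25 (mod 47).

25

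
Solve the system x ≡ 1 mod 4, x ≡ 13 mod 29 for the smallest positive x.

Since 29·1 ≡ 1 (mod 4), take x = 13 + 29·((1−13)·1 mod 4) = 13 + 29·0 = 13.
Check: 13 mod 4 = 1, 13 mod 29 = 13.

13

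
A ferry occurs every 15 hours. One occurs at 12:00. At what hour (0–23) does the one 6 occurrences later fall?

6

6·15 = 90.
90 = 3·24 + 18, so 90 mod 24 = 18.
(12 + 18) mod 24 = 6.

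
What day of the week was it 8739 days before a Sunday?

Thursday

8739 = 1248·7 + 3, so 8739 mod 7 = 3.
Sunday − 3 days → Thursday.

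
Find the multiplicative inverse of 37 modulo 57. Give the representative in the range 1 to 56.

57 = 1·37 + 20
37 = 1·20 + 17
20 = 1·17 + 3
17 = 5·3 + 2
3 = 1·2 + 1
2 = 2·1 + 0
Back-substituting gives 37·37 ≡ 1 (mod 57).

37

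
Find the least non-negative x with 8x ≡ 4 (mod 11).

6

The inverse of 8 mod 11 is 7 (since 8·7 = 56 ≡ 1).
So x ≡ 7·4 = 28 ≡ 6 (mod 11).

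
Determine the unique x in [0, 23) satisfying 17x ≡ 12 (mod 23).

21

The inverse of 17 mod 23 is 19 (since 17·19 = 323 ≡ 1).
So x ≡ 19·12 = 228 ≡ 21 (mod 23).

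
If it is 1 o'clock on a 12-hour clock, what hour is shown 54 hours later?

54 mod 12 = 6 (since 4·12 = 48).
1 + 6 → 7 on a 12-hour dial.

7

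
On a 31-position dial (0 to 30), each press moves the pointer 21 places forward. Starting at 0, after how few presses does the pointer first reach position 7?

The inverse of 21 mod 31 is 3 (since 21·3 = 63 ≡ 1).
So x ≡ 3·7 = 21 ≡ 21 (mod 31).

21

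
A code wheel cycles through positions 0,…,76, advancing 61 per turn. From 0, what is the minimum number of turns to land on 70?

63

61⁻¹ ≡ 24 (mod 77) because 61·24 = 1464 = 19·77 + 1.
Multiplying both sides by 24: x ≡ 24·70 = 1680 ≡ 63 (mod 77).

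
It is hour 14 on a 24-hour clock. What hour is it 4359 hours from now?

4359 − 181·24 = 15, so 4359 ≡ 15 (mod 24).
(14 + 15) mod 24 = 5.

5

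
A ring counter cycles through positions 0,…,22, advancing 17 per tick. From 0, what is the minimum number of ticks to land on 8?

14

The inverse of 17 mod 23 is 19 (since 17·19 = 323 ≡ 1).
So x ≡ 19·8 = 152 ≡ 14 (mod 23).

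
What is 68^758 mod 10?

4

The units digit of 68^n cycles with period 4: 8, 4, 2, 6, …
758 leaves remainder 2 on division by 4, so 68^758 ends in 4.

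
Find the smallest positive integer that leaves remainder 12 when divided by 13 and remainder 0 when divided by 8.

x ≡ 0 (mod 8) gives x ∈ {0, 8, 16, 24, 32, 40, 48, 56, …}.
The first of these with x mod 13 = 12 is 64.

64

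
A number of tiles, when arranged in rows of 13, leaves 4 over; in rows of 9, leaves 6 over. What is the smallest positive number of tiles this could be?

Since 9·3 ≡ 1 (mod 13), take x = 6 + 9·((4−6)·3 mod 13) = 6 + 9·7 = 69.
Check: 69 mod 13 = 4, 69 mod 9 = 6.

69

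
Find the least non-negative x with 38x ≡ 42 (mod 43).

26

38⁻¹ ≡ 17 (mod 43) because 38·17 = 646 = 15·43 + 1.
So x ≡ 17·42 = 714 ≡ 26 (mod 43).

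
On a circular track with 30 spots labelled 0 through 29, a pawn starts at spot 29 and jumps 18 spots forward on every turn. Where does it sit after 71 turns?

17

71·18 = 1278.
1278 mod 30 = 18 (since 42·30 = 1260).
(29 + 18) mod 30 = 17.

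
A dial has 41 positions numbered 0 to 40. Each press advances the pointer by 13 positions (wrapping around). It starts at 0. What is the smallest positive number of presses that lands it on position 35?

9

13⁻¹ ≡ 19 (mod 41) because 13·19 = 247 = 6·41 + 1.
So x ≡ 19·35 = 665 ≡ 9 (mod 41).
Check: 13·9 = 117 = 2·41 + 35.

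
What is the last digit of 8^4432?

Powers of 8 mod 10 repeat with period 4: 8, 4, 2, 6.
4432 mod 4 = 0, so the last digit matches 8^4 = 6.

6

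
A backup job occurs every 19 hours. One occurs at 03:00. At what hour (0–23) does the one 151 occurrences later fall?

151·19 = 2869.
2869 − 119·24 = 13, so 2869 ≡ 13 (mod 24).
(3 + 13) mod 24 = 16.

16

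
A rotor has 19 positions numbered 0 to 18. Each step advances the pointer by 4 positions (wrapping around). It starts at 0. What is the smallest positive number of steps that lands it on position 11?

17

4⁻¹ ≡ 5 (mod 19) because 4·5 = 20 = 1·19 + 1.
Multiplying both sides by 5: x ≡ 5·11 = 55 ≡ 17 (mod 19).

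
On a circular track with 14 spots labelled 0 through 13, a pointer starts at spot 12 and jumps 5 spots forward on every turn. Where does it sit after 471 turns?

471·5 = 2355.
2355 = 168·14 + 3, so 2355 mod 14 = 3.
(12 + 3) mod 14 = 1.

1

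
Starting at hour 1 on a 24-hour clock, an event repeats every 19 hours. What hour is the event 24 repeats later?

24·19 = 456.
456 mod 24 = 0 (since 19·24 = 456).
(1 + 0) mod 24 = 1.

1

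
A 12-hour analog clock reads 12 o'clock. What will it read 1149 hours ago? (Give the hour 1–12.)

1149 − 95·12 = 9, so 1149 ≡ 9 (mod 12).
12 − 9 → 3 on a 12-hour dial.

3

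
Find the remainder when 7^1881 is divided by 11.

7

Square-and-reduce mod 11: 7^1≡7, 7^2≡5, 7^4≡3, 7^8≡9, 7^16≡4, 7^32≡5, 7^64≡3, 7^128≡9, 7^256≡4, 7^512≡5, 7^1024≡3.
Since 1881 = 1 + 8 + 16 + 64 + 256 + 512 + 1024 in binary, 7^1881 ≡ 7·9·4·3·4·5·3 ≡ 7 (mod 11).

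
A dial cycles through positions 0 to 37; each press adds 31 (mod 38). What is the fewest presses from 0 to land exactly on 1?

38 = 1·31 + 7
31 = 4·7 + 3
7 = 2·3 + 1
3 = 3·1 + 0
Back-substituting gives 31·27 ≡ 1 (mod 38).

27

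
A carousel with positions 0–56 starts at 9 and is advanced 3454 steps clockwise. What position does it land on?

3454 − 60·57 = 34, so 3454 ≡ 34 (mod 57).
(9 + 34) mod 57 = 43.

43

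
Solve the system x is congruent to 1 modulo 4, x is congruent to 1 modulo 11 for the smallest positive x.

Since 11·3 ≡ 1 (mod 4), take x = 1 + 11·((1−1)·3 mod 4) = 1 + 11·0 = 1.
Check: 1 mod 4 = 1, 1 mod 11 = 1.

1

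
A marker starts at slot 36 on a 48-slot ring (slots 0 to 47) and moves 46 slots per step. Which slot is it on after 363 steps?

363·46 = 16698.
16698 − 347·48 = 42, so 16698 ≡ 42 (mod 48).
(36 + 42) mod 48 = 30.

30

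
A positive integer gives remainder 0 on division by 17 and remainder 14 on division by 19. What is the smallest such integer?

x ≡ 0 (mod 17) gives x ∈ {0, 17, 34, 51, 68, 85, 102, 119, …}.
The first of these with x mod 19 = 14 is 204.

204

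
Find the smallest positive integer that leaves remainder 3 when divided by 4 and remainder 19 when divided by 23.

x ≡ 3 (mod 4) gives x ∈ {3, 7, 11, 15, 19}.
The first of these with x mod 23 = 19 is 19.

19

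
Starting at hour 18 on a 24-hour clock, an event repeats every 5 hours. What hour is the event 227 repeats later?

1

227·5 = 1135.
Dividing 1135 by 24 gives quotient 47 and remainder 7.
(18 + 7) mod 24 = 1.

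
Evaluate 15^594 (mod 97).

79

Square-and-reduce mod 97: 15^1≡15, 15^2≡31, 15^4≡88, 15^8≡81, 15^16≡62, 15^32≡61, 15^64≡35, 15^128≡61, 15^256≡35, 15^512≡61.
594 = 2 + 16 + 64 + 512, so 15^594 ≡ 31·62·35·61 ≡ 79 (mod 97).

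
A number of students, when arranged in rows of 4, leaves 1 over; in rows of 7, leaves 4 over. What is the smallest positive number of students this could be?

25

Since 7·3 ≡ 1 (mod 4), take x = 4 + 7·((1−4)·3 mod 4) = 4 + 7·3 = 25.
Check: 25 mod 4 = 1, 25 mod 7 = 4.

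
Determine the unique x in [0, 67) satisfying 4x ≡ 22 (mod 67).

4⁻¹ ≡ 17 (mod 67) because 4·17 = 68 = 1·67 + 1.
So x ≡ 17·22 = 374 ≡ 39 (mod 67).

39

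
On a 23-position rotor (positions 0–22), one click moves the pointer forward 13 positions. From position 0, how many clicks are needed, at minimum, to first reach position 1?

13·16 = 208 = 9·23 + 1, so 13⁻¹ ≡ 16 (mod 23).

16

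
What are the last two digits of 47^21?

47

By repeated squaring mod 100: 47^1≡47, 47^2≡9, 47^4≡81, 47^8≡61, 47^16≡21.
21 = 1 + 4 + 16, so 47^21 ≡ 47·81·21 ≡ 47 (mod 100).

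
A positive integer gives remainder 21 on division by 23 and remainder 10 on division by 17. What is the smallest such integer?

x ≡ 10 (mod 17) gives x ∈ {10, 27, 44}.
The first of these with x mod 23 = 21 is 44.

44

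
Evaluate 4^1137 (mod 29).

Successive squares of 4 mod 29: 4^1≡4, 4^2≡16, 4^4≡24, 4^8≡25, 4^16≡16, 4^32≡24, 4^64≡25, 4^128≡16, 4^256≡24, 4^512≡25, 4^1024≡16.
1137 = 1 + 16 + 32 + 64 + 1024, so 4^1137 ≡ 4·16·24·25·16 ≡ 6 (mod 29).

6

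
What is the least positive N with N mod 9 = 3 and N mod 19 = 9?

66

x ≡ 3 (mod 9) gives x ∈ {3, 12, 21, 30, 39, 48, 57, 66}.
The first of these with x mod 19 = 9 is 66.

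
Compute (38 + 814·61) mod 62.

30

814·61 = 49654.
49654 = 800·62 + 54, so 49654 mod 62 = 54.
(38 + 54) mod 62 = 30.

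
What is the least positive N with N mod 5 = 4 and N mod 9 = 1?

19

x ≡ 4 (mod 5) gives x ∈ {4, 9, 14, 19}.
The first of these with x mod 9 = 1 is 19.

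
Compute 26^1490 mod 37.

10

Successive squares of 26 mod 37: 26^1≡26, 26^2≡10, 26^4≡26, 26^8≡10, 26^16≡26, 26^32≡10, 26^64≡26, 26^128≡10, 26^256≡26, 26^512≡10, 26^1024≡26.
Since 1490 = 2 + 16 + 64 + 128 + 256 + 1024 in binary, 26^1490 ≡ 10·26·26·10·26·26 ≡ 10 (mod 37).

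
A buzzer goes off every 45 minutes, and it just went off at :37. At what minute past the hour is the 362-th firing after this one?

362·45 = 16290.
16290 = 271·60 + 30, so 16290 mod 60 = 30.
(37 + 30) mod 60 = 7.

7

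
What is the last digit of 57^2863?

3

Powers of 7 mod 10 repeat with period 4: 7, 9, 3, 1.
2863 leaves remainder 3 on division by 4, so 57^2863 ends in 3.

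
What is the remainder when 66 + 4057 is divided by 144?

91

4057 = 28·144 + 25, so 4057 mod 144 = 25.
(66 + 25) mod 144 = 91.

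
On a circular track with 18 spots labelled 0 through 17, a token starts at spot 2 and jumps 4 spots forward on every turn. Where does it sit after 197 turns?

197·4 = 788.
Dividing 788 by 18 gives quotient 43 and remainder 14.
(2 + 14) mod 18 = 16.

16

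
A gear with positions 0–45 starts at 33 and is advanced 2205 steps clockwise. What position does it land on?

2205 − 47·46 = 43, so 2205 ≡ 43 (mod 46).
(33 + 43) mod 46 = 30.

30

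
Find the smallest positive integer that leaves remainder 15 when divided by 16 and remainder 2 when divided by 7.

79

x ≡ 2 (mod 7) gives x ∈ {2, 9, 16, 23, 30, 37, 44, 51, …}.
The first of these with x mod 16 = 15 is 79.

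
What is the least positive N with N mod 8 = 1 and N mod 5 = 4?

Since 5·5 ≡ 1 (mod 8), take x = 4 + 5·((1−4)·5 mod 8) = 4 + 5·1 = 9.
Check: 9 mod 8 = 1, 9 mod 5 = 4.

9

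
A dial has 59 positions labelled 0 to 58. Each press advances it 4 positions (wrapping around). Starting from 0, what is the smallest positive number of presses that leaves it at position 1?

59 = 14·4 + 3
4 = 1·3 + 1
3 = 3·1 + 0
Back-substituting gives 4·15 ≡ 1 (mod 59).

15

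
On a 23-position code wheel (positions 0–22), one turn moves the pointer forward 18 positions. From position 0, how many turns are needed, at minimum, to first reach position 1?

9

23 = 1·18 + 5
18 = 3·5 + 3
5 = 1·3 + 2
3 = 1·2 + 1
2 = 2·1 + 0
Back-substituting gives 18·9 ≡ 1 (mod 23).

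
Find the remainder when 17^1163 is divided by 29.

Square-and-reduce mod 29: 17^1≡17, 17^2≡28, 17^4≡1, 17^8≡1, 17^16≡1, 17^32≡1, 17^64≡1, 17^128≡1, 17^256≡1, 17^512≡1, 17^1024≡1.
Since 1163 = 1 + 2 + 8 + 128 + 1024 in binary, 17^1163 ≡ 17·28·1·1·1 ≡ 12 (mod 29).

12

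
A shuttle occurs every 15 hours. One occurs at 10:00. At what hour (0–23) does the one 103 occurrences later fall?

103·15 = 1545.
1545 mod 24 = 9 (since 64·24 = 1536).
(10 + 9) mod 24 = 19.

19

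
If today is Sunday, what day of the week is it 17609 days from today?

17609 mod 7 = 4 (since 2515·7 = 17605).
Sunday + 4 days → Thursday.

Thursday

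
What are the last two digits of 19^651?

Square-and-reduce mod 100: 19^1≡19, 19^2≡61, 19^4≡21, 19^8≡41, 19^16≡81, 19^32≡61, 19^64≡21, 19^128≡41, 19^256≡81, 19^512≡61.
651 = 1 + 2 + 8 + 128 + 512, so 19^651 ≡ 19·61·41·41·61 ≡ 19 (mod 100).

19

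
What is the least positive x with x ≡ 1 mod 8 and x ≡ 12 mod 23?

x ≡ 1 (mod 8) gives x ∈ {1, 9, 17, 25, 33, 41, 49, 57, …}.
The first of these with x mod 23 = 12 is 81.

81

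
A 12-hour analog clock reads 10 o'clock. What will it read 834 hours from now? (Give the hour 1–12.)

834 = 69·12 + 6, so 834 mod 12 = 6.
10 + 6 → 4 on a 12-hour dial.

4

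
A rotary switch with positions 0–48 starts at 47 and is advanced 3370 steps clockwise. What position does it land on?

36

3370 − 68·49 = 38, so 3370 ≡ 38 (mod 49).
(47 + 38) mod 49 = 36.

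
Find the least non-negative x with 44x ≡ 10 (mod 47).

The inverse of 44 mod 47 is 31 (since 44·31 = 1364 ≡ 1).
So x ≡ 31·10 = 310 ≡ 28 (mod 47).

28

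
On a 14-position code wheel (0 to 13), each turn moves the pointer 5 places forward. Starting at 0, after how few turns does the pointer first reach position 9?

5⁻¹ ≡ 3 (mod 14) because 5·3 = 15 = 1·14 + 1.
So x ≡ 3·9 = 27 ≡ 13 (mod 14).
Check: 5·13 = 65 = 4·14 + 9.

13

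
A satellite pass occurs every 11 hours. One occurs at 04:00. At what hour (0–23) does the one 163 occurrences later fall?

163·11 = 1793.
1793 mod 24 = 17 (since 74·24 = 1776).
(4 + 17) mod 24 = 21.

21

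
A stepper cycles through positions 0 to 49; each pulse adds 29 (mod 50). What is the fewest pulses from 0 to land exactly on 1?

29·19 = 551 = 11·50 + 1, so 29⁻¹ ≡ 19 (mod 50).

19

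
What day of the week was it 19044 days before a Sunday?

Wednesday

Dividing 19044 by 7 gives quotient 2720 and remainder 4.
Sunday − 4 days → Wednesday.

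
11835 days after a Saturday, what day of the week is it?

11835 mod 7 = 5 (since 1690·7 = 11830).
Saturday + 5 days → Thursday.

Thursday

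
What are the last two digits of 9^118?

21

Successive squares of 9 mod 100: 9^1≡9, 9^2≡81, 9^4≡61, 9^8≡21, 9^16≡41, 9^32≡81, 9^64≡61.
118 = 2 + 4 + 16 + 32 + 64, so 9^118 ≡ 81·61·41·81·61 ≡ 21 (mod 100).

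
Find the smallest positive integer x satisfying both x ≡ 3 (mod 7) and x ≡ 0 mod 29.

87

x ≡ 3 (mod 7) gives x ∈ {3, 10, 17, 24, 31, 38, 45, 52, …}.
The first of these with x mod 29 = 0 is 87.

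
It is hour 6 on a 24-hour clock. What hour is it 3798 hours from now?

Dividing 3798 by 24 gives quotient 158 and remainder 6.
(6 + 6) mod 24 = 12.

12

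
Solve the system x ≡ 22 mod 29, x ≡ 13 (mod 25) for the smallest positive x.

138

x ≡ 13 (mod 25) gives x ∈ {13, 38, 63, 88, 113, 138}.
The first of these with x mod 29 = 22 is 138.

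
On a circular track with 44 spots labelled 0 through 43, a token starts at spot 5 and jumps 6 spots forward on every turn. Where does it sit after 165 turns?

165·6 = 990.
990 = 22·44 + 22, so 990 mod 44 = 22.
(5 + 22) mod 44 = 27.

27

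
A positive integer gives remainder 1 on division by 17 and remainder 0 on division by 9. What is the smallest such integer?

18

x ≡ 0 (mod 9) gives x ∈ {0, 9, 18}.
The first of these with x mod 17 = 1 is 18.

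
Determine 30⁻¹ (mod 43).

30·33 = 990 = 23·43 + 1, so 30⁻¹ ≡ 33 (mod 43).

33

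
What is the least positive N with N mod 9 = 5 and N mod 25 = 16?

x ≡ 5 (mod 9) gives x ∈ {5, 14, 23, 32, 41}.
The first of these with x mod 25 = 16 is 41.

41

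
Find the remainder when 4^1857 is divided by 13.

By repeated squaring mod 13: 4^1≡4, 4^2≡3, 4^4≡9, 4^8≡3, 4^16≡9, 4^32≡3, 4^64≡9, 4^128≡3, 4^256≡9, 4^512≡3, 4^1024≡9.
1857 = 1 + 64 + 256 + 512 + 1024, so 4^1857 ≡ 4·9·9·3·9 ≡ 12 (mod 13).

12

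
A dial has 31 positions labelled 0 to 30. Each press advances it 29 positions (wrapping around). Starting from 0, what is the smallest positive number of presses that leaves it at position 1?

15

29·15 = 435 = 14·31 + 1, so 29⁻¹ ≡ 15 (mod 31).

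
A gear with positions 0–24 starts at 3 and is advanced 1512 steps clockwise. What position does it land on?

15

Dividing 1512 by 25 gives quotient 60 and remainder 12.
(3 + 12) mod 25 = 15.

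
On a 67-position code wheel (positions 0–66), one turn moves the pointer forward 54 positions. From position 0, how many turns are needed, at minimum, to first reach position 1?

67 = 1·54 + 13
54 = 4·13 + 2
13 = 6·2 + 1
2 = 2·1 + 0
Back-substituting gives 54·36 ≡ 1 (mod 67).

36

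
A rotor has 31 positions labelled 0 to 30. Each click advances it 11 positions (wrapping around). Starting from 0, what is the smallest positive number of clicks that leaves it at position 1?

11·17 = 187 = 6·31 + 1, so 11⁻¹ ≡ 17 (mod 31).

17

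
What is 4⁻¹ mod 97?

97 = 24·4 + 1
4 = 4·1 + 0
Back-substituting gives 4·73 ≡ 1 (mod 97).

73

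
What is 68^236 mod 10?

Powers of 8 mod 10 repeat with period 4: 8, 4, 2, 6.
236 mod 4 = 0, so the last digit matches 8^4 = 6.

6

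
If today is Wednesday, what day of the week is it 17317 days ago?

Thursday

17317 − 2473·7 = 6, so 17317 ≡ 6 (mod 7).
Wednesday − 6 days → Thursday.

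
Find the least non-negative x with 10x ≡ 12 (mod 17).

8

10⁻¹ ≡ 12 (mod 17) because 10·12 = 120 = 7·17 + 1.
So x ≡ 12·12 = 144 ≡ 8 (mod 17).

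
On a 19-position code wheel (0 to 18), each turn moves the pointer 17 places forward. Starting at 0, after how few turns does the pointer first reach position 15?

17⁻¹ ≡ 9 (mod 19) because 17·9 = 153 = 8·19 + 1.
So x ≡ 9·15 = 135 ≡ 2 (mod 19).

2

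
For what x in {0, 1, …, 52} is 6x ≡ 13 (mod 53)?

6⁻¹ ≡ 9 (mod 53) because 6·9 = 54 = 1·53 + 1.
So x ≡ 9·13 = 117 ≡ 11 (mod 53).

11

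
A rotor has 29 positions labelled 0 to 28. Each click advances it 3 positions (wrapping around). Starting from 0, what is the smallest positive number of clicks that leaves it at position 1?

3·10 = 30 = 1·29 + 1, so 3⁻¹ ≡ 10 (mod 29).

10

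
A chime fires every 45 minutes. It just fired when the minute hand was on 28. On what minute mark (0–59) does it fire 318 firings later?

58

318·45 = 14310.
14310 mod 60 = 30 (since 238·60 = 14280).
(28 + 30) mod 60 = 58.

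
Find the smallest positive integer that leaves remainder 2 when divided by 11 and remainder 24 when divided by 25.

24

Since 25·4 ≡ 1 (mod 11), take x = 24 + 25·((2−24)·4 mod 11) = 24 + 25·0 = 24.
Check: 24 mod 11 = 2, 24 mod 25 = 24.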